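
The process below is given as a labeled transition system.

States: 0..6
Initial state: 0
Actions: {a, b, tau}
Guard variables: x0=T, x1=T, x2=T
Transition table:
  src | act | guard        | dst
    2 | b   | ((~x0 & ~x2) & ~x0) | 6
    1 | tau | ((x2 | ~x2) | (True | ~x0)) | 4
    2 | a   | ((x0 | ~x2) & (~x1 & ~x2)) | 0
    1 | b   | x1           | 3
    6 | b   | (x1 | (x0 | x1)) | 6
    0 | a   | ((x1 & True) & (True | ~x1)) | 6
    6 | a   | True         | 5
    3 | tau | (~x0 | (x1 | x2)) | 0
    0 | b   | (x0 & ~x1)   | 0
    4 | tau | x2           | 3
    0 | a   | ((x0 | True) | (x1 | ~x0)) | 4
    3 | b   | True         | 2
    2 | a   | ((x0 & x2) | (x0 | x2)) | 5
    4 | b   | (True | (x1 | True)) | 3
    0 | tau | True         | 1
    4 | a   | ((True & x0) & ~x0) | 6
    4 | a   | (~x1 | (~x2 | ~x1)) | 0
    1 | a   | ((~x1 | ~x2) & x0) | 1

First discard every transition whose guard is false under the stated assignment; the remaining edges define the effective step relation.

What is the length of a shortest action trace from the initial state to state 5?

BFS to 5:
  depth 0: {0}
  depth 1: {1,4,6}
  depth 2: {3,5}
depth(5)=2, e.g. a·a

Answer: 2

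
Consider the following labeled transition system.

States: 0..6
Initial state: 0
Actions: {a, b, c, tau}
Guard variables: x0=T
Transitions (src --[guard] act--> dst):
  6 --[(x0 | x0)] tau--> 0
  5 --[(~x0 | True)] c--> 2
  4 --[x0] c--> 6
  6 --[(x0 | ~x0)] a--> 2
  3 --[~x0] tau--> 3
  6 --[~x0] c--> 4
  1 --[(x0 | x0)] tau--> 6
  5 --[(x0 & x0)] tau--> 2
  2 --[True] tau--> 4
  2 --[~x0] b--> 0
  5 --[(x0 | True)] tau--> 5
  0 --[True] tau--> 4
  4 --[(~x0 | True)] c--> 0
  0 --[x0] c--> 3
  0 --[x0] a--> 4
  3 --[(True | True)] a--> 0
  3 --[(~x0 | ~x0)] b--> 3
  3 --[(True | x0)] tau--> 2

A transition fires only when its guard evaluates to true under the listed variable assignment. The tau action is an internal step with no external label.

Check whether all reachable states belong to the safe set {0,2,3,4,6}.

Answer: INVARIANT HOLDS

Trace:
Safe = {0,2,3,4,6}
Reach set: {0,2,3,4,6}
  0: ok
  2: ok
  3: ok
  4: ok
  6: ok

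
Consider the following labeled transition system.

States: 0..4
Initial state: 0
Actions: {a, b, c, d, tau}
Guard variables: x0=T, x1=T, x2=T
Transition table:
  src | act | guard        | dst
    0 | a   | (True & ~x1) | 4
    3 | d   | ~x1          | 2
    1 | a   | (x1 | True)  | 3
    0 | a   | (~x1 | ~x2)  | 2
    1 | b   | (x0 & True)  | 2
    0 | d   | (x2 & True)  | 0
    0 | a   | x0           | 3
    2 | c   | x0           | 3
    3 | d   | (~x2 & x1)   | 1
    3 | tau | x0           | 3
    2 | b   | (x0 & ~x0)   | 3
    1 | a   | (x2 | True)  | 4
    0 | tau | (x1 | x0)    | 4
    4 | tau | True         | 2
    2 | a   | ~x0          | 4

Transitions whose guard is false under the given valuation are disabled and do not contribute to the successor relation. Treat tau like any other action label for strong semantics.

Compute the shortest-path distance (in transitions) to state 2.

Answer: 2

Analysis:
Layered search for 2:
  depth 0: {0}
  depth 1: {3,4}
  depth 2: {2}
depth(2)=2, e.g. tau·tau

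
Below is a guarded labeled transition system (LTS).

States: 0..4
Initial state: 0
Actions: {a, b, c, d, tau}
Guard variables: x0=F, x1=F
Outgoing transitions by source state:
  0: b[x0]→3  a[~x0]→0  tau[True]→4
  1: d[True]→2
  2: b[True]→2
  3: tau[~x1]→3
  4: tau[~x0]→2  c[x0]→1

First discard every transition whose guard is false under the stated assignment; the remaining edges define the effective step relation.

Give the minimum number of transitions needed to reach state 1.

Answer: UNREACHABLE

Working:
BFS to 1:
  L0 = {0}
  L1 = {4}
  L2 = {2}
1 never appears.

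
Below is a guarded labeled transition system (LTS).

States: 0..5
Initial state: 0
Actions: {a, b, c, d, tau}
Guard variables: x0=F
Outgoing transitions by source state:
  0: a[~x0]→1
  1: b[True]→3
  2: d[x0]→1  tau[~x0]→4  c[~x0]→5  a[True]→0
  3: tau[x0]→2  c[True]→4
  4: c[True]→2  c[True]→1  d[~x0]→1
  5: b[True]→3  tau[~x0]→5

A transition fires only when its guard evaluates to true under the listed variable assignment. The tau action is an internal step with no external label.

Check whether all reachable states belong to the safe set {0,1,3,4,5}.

Safe = {0,1,3,4,5}
Reachable = {0,1,2,3,4,5}
  0: ok
  1: ok
  2: outside
  3: ok
  4: ok
  5: ok
counterexample path to 2: a·b·c·c

Answer: INVARIANT VIOLATED at state 2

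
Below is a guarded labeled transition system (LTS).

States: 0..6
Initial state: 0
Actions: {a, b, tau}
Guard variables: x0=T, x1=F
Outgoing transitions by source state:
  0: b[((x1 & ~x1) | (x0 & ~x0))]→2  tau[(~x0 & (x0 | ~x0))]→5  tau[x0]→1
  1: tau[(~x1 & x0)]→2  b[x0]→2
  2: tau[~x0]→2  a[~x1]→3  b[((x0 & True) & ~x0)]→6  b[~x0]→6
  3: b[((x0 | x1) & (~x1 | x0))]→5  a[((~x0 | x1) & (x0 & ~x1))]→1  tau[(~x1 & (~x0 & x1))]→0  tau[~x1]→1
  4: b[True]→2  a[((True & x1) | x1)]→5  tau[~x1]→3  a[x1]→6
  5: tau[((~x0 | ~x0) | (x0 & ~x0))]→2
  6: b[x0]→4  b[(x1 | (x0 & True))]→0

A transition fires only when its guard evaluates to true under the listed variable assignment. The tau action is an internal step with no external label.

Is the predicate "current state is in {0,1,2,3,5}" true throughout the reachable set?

Answer: INVARIANT HOLDS

Trace:
Allowed set {0,1,2,3,5}
R = {0,1,2,3,5}
  0: ok
  1: ok
  2: ok
  3: ok
  5: ok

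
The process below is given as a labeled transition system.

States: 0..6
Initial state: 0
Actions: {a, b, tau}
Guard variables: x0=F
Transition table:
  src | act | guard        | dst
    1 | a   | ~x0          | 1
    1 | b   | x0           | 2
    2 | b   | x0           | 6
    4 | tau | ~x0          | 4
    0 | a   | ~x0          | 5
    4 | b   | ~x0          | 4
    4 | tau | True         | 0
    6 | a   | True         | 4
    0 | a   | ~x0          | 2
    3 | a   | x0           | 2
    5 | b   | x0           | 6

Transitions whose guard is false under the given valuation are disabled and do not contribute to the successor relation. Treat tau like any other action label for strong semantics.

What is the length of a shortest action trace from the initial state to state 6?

Layered search for 6:
  Layer 0: {0}
  Layer 1: {2,5}
6 never appears.

Answer: UNREACHABLE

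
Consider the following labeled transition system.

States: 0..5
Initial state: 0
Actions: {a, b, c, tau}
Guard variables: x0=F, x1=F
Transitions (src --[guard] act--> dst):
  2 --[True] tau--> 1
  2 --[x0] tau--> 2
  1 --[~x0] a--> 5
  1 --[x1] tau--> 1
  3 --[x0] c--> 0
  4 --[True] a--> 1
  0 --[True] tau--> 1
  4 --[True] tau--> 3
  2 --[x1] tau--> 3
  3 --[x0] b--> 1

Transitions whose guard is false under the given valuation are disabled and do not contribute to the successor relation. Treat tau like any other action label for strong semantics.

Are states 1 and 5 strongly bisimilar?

Bisimulation quotient by refinement:
  P[0] = {{0,1,2,3,4,5}}
  P[1] = {{0,2},{1},{3,5},{4}}
Fixed point at round 2; 4 class(es).
1∈{1}, 5∈{3,5}

Answer: NOT BISIMILAR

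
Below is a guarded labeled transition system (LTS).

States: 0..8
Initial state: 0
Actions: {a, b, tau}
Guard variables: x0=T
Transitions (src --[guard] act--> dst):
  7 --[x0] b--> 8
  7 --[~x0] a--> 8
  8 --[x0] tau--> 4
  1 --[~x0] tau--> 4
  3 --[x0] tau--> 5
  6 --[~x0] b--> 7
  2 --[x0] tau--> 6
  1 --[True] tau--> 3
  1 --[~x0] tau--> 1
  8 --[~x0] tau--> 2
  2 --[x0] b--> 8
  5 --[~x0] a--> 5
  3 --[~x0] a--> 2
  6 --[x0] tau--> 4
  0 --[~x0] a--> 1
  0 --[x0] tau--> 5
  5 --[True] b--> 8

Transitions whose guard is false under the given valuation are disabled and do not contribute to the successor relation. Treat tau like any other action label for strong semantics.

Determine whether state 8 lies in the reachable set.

Answer: REACHABLE

Analysis:
9 transition(s) survive guard evaluation.
depth 0: {0}
depth 1: {5}  cumulative {0,5}
depth 2: {8}  cumulative {0,5,8}
depth 3: {4}  cumulative {0,4,5,8}
Reachable = {0,4,5,8}
trace reaching 8: tau·b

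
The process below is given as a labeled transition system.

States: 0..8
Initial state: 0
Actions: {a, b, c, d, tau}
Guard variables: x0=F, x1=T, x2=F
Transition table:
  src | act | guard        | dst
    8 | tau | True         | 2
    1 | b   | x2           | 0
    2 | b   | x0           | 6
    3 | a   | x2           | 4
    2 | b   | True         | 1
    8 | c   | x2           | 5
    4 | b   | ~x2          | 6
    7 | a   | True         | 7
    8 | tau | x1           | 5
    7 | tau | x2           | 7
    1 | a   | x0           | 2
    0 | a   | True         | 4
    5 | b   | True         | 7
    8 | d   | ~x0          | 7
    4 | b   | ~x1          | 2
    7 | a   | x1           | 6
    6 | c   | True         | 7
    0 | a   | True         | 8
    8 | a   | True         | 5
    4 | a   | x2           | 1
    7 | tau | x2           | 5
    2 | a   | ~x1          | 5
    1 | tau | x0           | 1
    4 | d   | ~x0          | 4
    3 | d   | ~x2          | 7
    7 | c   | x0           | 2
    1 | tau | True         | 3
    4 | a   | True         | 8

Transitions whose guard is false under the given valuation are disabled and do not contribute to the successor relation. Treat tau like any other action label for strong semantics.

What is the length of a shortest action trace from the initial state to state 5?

Answer: 2

Analysis:
Layered search for 5:
  depth 0: {0}
  depth 1: {4,8}
  depth 2: {2,5,6,7}
first hit 5 at d=2 via a·a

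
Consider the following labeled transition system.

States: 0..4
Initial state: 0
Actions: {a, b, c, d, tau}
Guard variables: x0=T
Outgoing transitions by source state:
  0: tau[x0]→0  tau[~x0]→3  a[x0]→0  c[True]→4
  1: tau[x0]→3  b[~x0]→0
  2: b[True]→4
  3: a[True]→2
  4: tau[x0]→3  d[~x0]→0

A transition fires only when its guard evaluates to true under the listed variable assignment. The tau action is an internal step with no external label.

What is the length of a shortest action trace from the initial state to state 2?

Answer: 3

Analysis:
Layered search for 2:
  L0 = {0}
  L1 = {4}
  L2 = {3}
  L3 = {2}
first hit 2 at d=3 via c·tau·a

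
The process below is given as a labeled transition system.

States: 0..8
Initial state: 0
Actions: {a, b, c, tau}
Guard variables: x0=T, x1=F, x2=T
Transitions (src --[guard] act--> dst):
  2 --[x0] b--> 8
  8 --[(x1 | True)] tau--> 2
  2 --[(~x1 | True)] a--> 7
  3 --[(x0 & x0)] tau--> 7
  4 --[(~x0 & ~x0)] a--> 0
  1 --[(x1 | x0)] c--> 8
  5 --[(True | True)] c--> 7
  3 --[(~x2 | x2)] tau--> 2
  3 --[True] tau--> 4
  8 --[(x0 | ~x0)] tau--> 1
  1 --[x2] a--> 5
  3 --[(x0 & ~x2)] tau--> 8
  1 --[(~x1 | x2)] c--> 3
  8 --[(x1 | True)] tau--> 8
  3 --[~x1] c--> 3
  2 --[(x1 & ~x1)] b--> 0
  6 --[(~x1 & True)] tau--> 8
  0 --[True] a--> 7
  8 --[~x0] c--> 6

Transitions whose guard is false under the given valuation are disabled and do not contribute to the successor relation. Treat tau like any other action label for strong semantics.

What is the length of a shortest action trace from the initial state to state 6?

Breadth-first toward 6:
  depth 0: {0}
  depth 1: {7}
6 never appears.

Answer: UNREACHABLE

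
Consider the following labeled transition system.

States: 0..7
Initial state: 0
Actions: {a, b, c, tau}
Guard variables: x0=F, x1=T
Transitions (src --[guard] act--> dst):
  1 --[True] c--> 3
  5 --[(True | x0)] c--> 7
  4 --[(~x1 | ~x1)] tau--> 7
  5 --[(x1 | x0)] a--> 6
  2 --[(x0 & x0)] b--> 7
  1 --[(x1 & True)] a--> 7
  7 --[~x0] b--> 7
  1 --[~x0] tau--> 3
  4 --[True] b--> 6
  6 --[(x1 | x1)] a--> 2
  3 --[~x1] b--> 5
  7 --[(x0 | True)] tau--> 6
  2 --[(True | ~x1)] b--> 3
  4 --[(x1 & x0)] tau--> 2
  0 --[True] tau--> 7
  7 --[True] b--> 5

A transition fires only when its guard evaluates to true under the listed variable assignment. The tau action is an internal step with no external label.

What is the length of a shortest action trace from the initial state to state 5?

Breadth-first toward 5:
  Layer 0: {0}
  Layer 1: {7}
  Layer 2: {5,6}
5 enters at depth 2; path tau·b

Answer: 2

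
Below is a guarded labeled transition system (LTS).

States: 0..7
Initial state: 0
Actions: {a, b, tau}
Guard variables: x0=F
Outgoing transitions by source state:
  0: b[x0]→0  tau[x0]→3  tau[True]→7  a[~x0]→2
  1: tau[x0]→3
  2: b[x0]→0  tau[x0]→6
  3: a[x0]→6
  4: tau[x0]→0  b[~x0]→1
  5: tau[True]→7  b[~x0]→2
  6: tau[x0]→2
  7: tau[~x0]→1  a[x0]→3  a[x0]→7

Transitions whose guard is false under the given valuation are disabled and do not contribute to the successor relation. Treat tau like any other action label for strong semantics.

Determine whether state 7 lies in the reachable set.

Answer: REACHABLE

Working:
Guard filter leaves 6 enabled edge(s).
Layer 0: {0}
Layer 1: {2,7}  cumulative {0,2,7}
Layer 2: {1}  cumulative {0,1,2,7}
R = {0,1,2,7}
trace reaching 7: tau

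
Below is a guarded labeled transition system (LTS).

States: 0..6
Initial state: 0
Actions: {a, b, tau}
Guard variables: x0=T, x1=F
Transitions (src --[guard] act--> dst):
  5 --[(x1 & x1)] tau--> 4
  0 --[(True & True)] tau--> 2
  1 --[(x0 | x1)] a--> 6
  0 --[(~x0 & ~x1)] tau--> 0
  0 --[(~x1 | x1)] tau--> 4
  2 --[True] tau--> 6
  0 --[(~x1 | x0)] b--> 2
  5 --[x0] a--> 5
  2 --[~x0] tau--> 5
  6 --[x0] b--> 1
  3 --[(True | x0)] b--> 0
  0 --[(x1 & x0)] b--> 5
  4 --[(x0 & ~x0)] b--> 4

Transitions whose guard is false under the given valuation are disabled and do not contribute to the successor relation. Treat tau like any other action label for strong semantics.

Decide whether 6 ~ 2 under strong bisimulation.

Bisimulation quotient by refinement:
  P[0] = {{0,1,2,3,4,5,6}}
  P[1] = {{0},{1,5},{2},{3,6},{4}}
  P[2] = {{0},{1},{2},{3},{4},{5},{6}}
7 equivalence class(es) (converged in 3)
6∈{6}, 2∈{2}

Answer: NOT BISIMILAR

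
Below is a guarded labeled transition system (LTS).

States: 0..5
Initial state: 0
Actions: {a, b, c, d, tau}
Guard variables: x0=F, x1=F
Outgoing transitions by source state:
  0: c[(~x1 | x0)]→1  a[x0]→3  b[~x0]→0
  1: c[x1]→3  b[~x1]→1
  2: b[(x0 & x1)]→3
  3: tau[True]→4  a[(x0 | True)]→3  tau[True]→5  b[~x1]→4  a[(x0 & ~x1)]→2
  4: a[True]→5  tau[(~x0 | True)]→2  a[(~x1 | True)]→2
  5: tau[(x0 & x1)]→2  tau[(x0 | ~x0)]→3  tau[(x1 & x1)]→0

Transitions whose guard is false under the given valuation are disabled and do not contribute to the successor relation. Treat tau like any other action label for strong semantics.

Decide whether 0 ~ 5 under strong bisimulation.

Refine partition for ~:
  round 0: {{0,1,2,3,4,5}}
  round 1: {{0},{1},{2},{3},{4},{5}}
6 equivalence class(es) (converged in 2)
0∈{0}, 5∈{5}

Answer: NOT BISIMILAR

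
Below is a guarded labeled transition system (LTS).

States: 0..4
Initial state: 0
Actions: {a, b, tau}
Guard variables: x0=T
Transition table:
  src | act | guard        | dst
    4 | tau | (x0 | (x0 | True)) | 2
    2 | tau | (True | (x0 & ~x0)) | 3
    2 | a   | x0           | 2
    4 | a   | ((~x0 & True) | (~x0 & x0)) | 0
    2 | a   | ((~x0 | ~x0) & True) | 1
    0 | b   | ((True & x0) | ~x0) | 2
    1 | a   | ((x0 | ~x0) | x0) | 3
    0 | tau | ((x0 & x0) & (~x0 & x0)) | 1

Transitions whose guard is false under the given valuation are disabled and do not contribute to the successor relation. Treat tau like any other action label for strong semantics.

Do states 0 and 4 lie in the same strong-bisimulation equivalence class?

Refine partition for ~:
  P[0] = {{0,1,2,3,4}}
  P[1] = {{0},{1},{2},{3},{4}}
stable after 2 split(s): 5 block(s)
class of 0: {0}; class of 4: {4}

Answer: NOT BISIMILAR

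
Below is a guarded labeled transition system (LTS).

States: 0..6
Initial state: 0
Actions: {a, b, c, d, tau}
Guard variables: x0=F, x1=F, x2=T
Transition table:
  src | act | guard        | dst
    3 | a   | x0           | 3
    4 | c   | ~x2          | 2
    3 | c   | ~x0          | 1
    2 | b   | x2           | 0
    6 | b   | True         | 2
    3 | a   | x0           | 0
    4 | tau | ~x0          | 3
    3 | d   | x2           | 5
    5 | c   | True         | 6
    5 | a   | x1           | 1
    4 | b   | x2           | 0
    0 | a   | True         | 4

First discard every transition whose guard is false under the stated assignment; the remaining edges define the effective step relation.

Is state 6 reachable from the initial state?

Answer: REACHABLE

Analysis:
8 transition(s) survive guard evaluation.
depth 0: {0}
depth 1: {4}  cumulative {0,4}
depth 2: {3}  cumulative {0,3,4}
depth 3: {1,5}  cumulative {0,1,3,4,5}
depth 4: {6}  cumulative {0,1,3,4,5,6}
depth 5: {2}  cumulative {0,1,2,3,4,5,6}
Reachable = {0,1,2,3,4,5,6}
Path to 6: a·tau·d·c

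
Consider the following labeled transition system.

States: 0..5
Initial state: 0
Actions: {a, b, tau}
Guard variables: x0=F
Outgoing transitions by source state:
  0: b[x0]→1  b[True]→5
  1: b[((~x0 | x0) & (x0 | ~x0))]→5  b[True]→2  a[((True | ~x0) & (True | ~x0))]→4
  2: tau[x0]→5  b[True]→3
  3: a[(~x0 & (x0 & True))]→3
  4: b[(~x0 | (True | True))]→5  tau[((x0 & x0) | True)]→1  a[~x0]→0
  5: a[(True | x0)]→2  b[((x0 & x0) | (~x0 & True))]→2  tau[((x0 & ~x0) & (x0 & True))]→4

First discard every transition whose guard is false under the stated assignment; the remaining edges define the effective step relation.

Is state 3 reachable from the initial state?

Guard filter leaves 10 enabled edge(s).
depth 0: {0}
depth 1: {5}  total {0,5}
depth 2: {2}  total {0,2,5}
depth 3: {3}  total {0,2,3,5}
Reachable = {0,2,3,5}
witness 3: b·a·b

Answer: REACHABLE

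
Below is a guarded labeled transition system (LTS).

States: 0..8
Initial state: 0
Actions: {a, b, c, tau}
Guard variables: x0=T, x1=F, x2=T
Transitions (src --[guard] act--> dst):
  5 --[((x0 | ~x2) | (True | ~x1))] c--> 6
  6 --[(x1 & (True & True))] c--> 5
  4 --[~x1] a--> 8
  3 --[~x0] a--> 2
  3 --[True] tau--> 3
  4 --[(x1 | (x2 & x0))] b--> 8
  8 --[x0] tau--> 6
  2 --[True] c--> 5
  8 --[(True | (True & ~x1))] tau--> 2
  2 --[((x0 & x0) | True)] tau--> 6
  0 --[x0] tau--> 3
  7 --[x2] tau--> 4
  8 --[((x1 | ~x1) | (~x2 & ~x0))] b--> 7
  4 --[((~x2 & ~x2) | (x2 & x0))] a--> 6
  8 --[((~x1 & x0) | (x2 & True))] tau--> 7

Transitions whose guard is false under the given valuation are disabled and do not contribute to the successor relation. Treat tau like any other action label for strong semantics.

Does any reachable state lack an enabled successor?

Reachable = {0,3}
  0: tau→3  [1 out]
  3: tau→3  [1 out]

Answer: DEADLOCK-FREE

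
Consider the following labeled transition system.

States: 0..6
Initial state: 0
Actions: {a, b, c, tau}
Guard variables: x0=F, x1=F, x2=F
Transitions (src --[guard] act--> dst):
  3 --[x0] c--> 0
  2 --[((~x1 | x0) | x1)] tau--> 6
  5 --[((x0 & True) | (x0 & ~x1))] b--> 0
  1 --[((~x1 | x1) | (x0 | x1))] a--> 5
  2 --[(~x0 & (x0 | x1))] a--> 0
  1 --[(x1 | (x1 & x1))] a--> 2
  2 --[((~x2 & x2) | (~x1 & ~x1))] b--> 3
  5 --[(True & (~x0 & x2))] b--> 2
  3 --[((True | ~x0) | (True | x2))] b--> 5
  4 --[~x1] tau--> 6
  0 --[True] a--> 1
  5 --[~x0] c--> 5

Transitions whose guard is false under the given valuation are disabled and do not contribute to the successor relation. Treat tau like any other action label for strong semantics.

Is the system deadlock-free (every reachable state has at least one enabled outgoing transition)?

Answer: DEADLOCK-FREE

Trace:
Reach set: {0,1,5}
  0: a→1  [deg 1]
  1: a→5  [deg 1]
  5: c→5  [deg 1]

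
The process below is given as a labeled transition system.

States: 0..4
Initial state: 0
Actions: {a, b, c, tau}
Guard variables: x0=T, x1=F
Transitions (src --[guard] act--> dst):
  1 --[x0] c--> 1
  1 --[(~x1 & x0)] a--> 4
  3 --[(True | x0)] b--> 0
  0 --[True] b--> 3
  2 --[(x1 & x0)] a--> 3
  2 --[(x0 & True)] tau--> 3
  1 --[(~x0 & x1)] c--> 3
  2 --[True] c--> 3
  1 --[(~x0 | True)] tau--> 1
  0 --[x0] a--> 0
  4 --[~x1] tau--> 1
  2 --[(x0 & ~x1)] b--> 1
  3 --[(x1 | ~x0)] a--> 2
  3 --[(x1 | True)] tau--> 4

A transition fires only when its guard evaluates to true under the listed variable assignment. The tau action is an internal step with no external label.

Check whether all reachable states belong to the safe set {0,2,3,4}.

Safe = {0,2,3,4}
R = {0,1,3,4}
  0: ok
  1: VIOLATES
  3: ok
  4: ok
witness against invariant: b·tau·tau → 1

Answer: INVARIANT VIOLATED at state 1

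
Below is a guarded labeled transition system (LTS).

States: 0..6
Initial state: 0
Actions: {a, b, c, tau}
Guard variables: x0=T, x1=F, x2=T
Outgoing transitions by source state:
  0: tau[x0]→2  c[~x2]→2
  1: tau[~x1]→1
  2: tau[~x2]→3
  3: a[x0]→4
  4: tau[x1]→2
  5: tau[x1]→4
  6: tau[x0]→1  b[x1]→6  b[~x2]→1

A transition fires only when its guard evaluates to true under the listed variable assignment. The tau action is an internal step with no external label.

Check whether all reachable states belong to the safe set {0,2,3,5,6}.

Allowed set {0,2,3,5,6}
R = {0,2}
  0: ok
  2: ok

Answer: INVARIANT HOLDS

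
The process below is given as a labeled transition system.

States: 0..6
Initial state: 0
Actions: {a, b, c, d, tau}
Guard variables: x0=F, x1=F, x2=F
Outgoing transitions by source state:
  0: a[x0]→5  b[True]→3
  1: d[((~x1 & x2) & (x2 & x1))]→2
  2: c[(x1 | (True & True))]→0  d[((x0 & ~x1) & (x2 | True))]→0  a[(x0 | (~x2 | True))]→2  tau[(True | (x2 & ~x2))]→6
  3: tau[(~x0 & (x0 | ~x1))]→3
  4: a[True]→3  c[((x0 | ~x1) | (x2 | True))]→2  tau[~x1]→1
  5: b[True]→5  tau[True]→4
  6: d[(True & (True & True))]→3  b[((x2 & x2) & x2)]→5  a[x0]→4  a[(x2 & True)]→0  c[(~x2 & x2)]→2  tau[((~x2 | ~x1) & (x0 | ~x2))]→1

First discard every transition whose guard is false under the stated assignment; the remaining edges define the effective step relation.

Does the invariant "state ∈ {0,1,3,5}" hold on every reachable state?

Answer: INVARIANT HOLDS

Trace:
Allowed set {0,1,3,5}
Reach set: {0,3}
  0: safe
  3: safe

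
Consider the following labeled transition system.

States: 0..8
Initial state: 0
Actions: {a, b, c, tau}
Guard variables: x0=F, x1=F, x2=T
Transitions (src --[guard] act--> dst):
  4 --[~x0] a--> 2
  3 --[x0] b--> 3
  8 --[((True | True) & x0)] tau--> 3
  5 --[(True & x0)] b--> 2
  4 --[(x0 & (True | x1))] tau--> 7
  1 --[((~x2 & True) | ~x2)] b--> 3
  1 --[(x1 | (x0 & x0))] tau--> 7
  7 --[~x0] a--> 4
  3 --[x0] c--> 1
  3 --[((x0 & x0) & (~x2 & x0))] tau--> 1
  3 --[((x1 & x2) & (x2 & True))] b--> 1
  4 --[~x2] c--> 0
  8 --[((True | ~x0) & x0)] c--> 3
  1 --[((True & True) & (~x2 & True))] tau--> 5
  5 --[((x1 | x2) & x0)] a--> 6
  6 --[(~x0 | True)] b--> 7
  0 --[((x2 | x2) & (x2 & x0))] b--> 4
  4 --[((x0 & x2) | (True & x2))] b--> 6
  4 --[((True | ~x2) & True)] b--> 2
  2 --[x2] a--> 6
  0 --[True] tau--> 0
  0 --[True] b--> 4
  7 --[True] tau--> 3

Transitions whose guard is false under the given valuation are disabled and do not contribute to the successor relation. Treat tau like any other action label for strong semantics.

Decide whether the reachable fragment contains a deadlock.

Answer: DEADLOCK at state 3

Working:
R = {0,2,3,4,6,7}
  0: b→4  tau→0  [2 exit(s)]
  2: a→6  [1 exit(s)]
  3: ∅  [STUCK]
  4: a→2  b→2  b→6  [3 exit(s)]
  6: b→7  [1 exit(s)]
  7: a→4  tau→3  [2 exit(s)]
Path to 3: b·b·b·tau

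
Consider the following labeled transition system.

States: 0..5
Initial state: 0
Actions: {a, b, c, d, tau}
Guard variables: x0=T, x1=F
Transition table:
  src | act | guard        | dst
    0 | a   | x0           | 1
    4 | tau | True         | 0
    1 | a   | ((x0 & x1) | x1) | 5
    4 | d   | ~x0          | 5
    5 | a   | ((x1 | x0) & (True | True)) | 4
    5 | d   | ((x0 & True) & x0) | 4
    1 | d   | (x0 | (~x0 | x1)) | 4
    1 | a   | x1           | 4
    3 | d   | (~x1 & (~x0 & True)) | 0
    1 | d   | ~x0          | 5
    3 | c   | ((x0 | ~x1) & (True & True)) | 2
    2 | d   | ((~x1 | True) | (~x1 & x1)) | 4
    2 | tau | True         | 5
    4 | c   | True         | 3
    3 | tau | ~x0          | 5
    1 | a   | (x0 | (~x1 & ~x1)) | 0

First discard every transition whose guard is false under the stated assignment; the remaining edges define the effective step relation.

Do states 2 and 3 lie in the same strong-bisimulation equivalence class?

Answer: NOT BISIMILAR

Working:
Refine partition for ~:
  round 0: {{0,1,2,3,4,5}}
  round 1: {{0},{1,5},{2},{3},{4}}
  round 2: {{0},{1},{2},{3},{4},{5}}
6 equivalence class(es) (converged in 3)
class of 2: {2}; class of 3: {3}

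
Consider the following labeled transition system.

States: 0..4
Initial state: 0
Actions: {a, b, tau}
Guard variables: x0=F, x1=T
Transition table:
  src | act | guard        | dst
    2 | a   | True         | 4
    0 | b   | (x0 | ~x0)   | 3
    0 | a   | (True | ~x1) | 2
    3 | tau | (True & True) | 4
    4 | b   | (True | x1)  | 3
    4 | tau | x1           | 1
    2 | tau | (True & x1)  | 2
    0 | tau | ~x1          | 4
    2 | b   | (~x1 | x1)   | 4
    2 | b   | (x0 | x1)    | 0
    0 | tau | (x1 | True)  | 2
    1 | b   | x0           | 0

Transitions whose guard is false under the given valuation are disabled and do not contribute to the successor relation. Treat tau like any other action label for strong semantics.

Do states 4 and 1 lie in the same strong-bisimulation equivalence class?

Compute ~ classes (split until stable):
  π0 = {{0,1,2,3,4}}
  π1 = {{0,2},{1},{3},{4}}
  π2 = {{0},{1},{2},{3},{4}}
5 equivalence class(es) (converged in 3)
[4]={4}  [1]={1}

Answer: NOT BISIMILAR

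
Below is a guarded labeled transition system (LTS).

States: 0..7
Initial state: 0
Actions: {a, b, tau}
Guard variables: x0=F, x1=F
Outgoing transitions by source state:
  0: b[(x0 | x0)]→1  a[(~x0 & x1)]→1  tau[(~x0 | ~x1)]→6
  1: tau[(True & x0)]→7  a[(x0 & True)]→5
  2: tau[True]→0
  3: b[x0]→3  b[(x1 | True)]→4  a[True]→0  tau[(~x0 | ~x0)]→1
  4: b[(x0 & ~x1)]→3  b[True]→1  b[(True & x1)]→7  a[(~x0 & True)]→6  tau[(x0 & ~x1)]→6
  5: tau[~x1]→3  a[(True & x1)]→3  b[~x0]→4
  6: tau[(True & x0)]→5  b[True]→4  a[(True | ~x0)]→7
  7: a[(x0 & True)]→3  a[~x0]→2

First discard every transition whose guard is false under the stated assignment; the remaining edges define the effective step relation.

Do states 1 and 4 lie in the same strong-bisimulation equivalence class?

Answer: NOT BISIMILAR

Trace:
Refine partition for ~:
  π0 = {{0,1,2,3,4,5,6,7}}
  π1 = {{0,2},{1},{3},{4,6},{5},{7}}
  π2 = {{0},{1},{2},{3},{4},{5},{6},{7}}
8 equivalence class(es) (converged in 3)
class of 1: {1}; class of 4: {4}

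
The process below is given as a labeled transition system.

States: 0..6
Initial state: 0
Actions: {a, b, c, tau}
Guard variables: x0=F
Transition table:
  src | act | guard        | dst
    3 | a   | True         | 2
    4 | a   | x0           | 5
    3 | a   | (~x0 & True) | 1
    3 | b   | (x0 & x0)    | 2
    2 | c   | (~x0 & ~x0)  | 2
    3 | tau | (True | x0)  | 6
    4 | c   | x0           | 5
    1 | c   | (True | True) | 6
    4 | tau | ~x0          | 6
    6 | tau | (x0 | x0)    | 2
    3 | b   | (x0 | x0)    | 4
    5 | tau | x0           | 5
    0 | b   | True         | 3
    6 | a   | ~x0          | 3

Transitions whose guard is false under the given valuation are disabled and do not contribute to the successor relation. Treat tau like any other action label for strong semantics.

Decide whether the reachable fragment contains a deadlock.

Reach set: {0,1,2,3,6}
  0: b→3  [1 exit(s)]
  1: c→6  [1 exit(s)]
  2: c→2  [1 exit(s)]
  3: a→1  a→2  tau→6  [3 exit(s)]
  6: a→3  [1 exit(s)]

Answer: DEADLOCK-FREE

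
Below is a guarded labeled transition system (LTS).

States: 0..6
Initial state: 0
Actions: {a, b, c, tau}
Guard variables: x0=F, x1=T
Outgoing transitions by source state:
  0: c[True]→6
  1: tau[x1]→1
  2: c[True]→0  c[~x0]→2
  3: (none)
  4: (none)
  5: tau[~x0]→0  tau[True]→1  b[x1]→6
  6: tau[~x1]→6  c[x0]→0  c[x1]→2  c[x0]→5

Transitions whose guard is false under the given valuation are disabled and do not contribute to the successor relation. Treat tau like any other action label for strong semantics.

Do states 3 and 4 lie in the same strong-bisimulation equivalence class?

Refine partition for ~:
  P[0] = {{0,1,2,3,4,5,6}}
  P[1] = {{0,2,6},{1},{3,4},{5}}
4 equivalence class(es) (converged in 2)
3∈{3,4}, 4∈{3,4}

Answer: BISIMILAR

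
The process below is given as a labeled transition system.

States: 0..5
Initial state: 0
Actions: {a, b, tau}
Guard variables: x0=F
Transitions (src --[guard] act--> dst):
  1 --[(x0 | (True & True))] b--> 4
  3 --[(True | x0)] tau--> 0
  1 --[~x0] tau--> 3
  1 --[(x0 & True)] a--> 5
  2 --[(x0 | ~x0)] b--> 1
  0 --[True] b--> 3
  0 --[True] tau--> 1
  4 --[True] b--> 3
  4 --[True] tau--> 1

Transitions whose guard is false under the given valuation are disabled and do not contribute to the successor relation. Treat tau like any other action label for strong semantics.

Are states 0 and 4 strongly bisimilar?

Compute ~ classes (split until stable):
  round 0: {{0,1,2,3,4,5}}
  round 1: {{0,1,4},{2},{3},{5}}
  round 2: {{0,4},{1},{2},{3},{5}}
stable after 3 split(s): 5 block(s)
[0]={0,4}  [4]={0,4}

Answer: BISIMILAR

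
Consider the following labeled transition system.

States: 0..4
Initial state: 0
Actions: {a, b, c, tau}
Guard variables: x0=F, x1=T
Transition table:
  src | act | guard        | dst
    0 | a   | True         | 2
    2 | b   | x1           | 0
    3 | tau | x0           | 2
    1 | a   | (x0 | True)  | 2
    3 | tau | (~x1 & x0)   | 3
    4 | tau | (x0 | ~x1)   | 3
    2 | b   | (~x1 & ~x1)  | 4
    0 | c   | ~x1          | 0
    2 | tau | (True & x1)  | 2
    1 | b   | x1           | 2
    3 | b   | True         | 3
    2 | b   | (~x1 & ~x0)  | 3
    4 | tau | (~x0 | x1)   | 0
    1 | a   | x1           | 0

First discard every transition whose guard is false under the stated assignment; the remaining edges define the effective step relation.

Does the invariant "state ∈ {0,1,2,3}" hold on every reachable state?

Allowed set {0,1,2,3}
Reach set: {0,2}
  0: ✓
  2: ✓

Answer: INVARIANT HOLDS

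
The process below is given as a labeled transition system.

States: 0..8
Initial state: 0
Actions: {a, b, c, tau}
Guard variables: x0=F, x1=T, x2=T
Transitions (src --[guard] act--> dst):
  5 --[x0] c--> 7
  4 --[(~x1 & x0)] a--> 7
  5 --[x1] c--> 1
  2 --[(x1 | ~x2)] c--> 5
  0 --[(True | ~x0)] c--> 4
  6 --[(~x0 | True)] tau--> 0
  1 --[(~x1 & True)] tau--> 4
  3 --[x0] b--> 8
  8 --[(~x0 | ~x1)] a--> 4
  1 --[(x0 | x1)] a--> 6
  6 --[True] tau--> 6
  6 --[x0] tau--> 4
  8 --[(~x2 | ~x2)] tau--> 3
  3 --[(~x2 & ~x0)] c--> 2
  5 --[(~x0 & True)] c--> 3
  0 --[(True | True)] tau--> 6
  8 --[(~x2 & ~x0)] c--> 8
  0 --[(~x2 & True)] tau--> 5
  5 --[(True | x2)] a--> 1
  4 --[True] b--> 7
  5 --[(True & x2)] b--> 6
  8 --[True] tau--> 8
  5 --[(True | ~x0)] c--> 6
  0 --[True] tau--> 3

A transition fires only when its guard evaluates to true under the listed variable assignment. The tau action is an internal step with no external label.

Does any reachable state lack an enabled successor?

Reach set: {0,3,4,6,7}
  0: c→4  tau→3  tau→6  [3 out]
  3: ∅  [no exit]
  4: b→7  [1 out]
  6: tau→0  tau→6  [2 out]
  7: ∅  [no exit]
trace reaching 3: tau

Answer: DEADLOCK at state 3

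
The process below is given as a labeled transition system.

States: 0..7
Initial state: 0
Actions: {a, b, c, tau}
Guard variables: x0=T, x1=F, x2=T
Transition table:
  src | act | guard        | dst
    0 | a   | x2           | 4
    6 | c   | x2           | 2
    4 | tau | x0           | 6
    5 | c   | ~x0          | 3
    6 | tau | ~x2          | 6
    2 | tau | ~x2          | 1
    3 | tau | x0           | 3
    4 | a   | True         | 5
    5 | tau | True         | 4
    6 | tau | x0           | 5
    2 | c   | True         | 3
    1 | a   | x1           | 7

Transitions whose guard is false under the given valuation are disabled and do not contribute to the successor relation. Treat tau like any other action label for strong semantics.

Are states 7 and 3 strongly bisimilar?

Answer: NOT BISIMILAR

Working:
Refine partition for ~:
  π0 = {{0,1,2,3,4,5,6,7}}
  π1 = {{0},{1,7},{2},{3,5},{4},{6}}
  π2 = {{0},{1,7},{2},{3},{4},{5},{6}}
7 equivalence class(es) (converged in 3)
7∈{1,7}, 3∈{3}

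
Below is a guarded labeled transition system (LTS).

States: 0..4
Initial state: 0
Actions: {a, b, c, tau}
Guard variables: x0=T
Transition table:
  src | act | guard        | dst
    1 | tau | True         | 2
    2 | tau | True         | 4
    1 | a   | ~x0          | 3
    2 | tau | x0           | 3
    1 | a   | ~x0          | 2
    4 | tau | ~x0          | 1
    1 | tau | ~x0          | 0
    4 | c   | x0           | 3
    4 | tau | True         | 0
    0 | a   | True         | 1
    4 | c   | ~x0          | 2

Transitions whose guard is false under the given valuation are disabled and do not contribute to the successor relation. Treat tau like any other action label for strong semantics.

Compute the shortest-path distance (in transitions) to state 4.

Breadth-first toward 4:
  depth 0: {0}
  depth 1: {1}
  depth 2: {2}
  depth 3: {3,4}
first hit 4 at d=3 via a·tau·tau

Answer: 3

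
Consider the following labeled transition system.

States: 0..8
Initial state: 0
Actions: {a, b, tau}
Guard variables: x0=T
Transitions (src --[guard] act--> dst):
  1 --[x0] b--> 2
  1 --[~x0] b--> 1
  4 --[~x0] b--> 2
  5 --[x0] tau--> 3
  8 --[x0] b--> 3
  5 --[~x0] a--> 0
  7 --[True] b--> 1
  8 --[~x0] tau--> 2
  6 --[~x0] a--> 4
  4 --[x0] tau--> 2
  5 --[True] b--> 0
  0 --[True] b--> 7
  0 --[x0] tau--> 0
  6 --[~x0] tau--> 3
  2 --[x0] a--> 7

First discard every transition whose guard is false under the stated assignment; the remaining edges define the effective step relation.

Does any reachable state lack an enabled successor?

Reachable = {0,1,2,7}
  0: b→7  tau→0  [deg 2]
  1: b→2  [deg 1]
  2: a→7  [deg 1]
  7: b→1  [deg 1]

Answer: DEADLOCK-FREE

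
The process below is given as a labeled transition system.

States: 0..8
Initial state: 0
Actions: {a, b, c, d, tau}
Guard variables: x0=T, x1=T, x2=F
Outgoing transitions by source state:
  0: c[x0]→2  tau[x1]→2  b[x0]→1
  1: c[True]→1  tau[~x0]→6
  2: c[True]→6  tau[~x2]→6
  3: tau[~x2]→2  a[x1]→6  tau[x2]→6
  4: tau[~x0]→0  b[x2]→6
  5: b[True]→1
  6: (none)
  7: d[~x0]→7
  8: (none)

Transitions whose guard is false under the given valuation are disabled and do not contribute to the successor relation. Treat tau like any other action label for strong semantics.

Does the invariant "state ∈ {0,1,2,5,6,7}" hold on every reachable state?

Answer: INVARIANT HOLDS

Analysis:
Allowed set {0,1,2,5,6,7}
Reach set: {0,1,2,6}
  0: ✓
  1: ✓
  2: ✓
  6: ✓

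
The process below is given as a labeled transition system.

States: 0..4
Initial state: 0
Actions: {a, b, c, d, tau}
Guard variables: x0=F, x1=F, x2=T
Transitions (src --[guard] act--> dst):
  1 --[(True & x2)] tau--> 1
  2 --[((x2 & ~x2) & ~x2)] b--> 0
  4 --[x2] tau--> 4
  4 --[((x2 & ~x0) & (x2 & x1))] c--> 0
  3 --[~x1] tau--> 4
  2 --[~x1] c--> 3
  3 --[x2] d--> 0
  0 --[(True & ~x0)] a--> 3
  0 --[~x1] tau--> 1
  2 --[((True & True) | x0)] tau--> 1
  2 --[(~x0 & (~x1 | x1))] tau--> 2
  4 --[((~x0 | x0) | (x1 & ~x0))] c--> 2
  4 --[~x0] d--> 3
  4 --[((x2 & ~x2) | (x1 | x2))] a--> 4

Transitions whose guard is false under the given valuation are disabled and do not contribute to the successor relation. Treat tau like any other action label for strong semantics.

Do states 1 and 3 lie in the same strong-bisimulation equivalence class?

Bisimulation quotient by refinement:
  P[0] = {{0,1,2,3,4}}
  P[1] = {{0},{1},{2},{3},{4}}
Fixed point at round 2; 5 class(es).
1∈{1}, 3∈{3}

Answer: NOT BISIMILAR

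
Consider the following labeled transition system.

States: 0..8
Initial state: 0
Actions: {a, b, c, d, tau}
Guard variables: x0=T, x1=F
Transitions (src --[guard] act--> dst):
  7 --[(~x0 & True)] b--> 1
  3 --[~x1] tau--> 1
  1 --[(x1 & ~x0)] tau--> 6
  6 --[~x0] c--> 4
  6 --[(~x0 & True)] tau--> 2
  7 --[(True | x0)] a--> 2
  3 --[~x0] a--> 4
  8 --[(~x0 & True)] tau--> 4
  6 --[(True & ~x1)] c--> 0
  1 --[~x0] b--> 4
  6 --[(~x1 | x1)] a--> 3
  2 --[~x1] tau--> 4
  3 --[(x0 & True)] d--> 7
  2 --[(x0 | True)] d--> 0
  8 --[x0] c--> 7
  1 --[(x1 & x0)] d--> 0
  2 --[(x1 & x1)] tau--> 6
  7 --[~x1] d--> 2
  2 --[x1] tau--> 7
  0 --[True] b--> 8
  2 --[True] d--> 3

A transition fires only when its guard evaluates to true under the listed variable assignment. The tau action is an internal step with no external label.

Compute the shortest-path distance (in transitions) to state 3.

Answer: 4

Working:
Breadth-first toward 3:
  L0 = {0}
  L1 = {8}
  L2 = {7}
  L3 = {2}
  L4 = {3,4}
first hit 3 at d=4 via b·c·a·d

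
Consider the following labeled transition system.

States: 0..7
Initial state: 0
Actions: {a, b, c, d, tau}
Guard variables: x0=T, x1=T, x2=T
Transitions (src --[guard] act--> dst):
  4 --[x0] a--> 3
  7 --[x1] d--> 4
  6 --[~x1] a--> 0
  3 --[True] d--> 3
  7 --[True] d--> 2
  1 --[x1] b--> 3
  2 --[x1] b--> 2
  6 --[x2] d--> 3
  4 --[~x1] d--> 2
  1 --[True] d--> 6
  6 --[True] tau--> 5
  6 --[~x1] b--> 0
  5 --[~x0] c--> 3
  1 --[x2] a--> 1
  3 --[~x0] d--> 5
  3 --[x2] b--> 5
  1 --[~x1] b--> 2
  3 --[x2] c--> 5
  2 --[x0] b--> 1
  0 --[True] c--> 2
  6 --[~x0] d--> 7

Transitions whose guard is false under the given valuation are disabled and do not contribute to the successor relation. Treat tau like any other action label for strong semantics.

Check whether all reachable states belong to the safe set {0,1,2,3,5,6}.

Answer: INVARIANT HOLDS

Trace:
Allowed set {0,1,2,3,5,6}
Reachable = {0,1,2,3,5,6}
  0: ✓
  1: ✓
  2: ✓
  3: ✓
  5: ✓
  6: ✓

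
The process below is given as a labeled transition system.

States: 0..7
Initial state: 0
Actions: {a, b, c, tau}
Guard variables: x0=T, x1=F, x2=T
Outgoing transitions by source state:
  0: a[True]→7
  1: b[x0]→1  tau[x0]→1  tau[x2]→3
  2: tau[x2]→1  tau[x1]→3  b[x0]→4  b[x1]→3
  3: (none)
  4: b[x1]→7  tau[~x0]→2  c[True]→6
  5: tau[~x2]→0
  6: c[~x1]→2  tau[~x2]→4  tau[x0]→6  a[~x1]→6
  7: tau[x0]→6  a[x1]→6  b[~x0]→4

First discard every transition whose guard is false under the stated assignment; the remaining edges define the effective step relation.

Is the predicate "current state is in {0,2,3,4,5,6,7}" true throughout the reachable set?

Safe = {0,2,3,4,5,6,7}
Reach set: {0,1,2,3,4,6,7}
  0: ✓
  1: VIOLATES
  2: ✓
  3: ✓
  4: ✓
  6: ✓
  7: ✓
witness against invariant: a·tau·c·tau → 1

Answer: INVARIANT VIOLATED at state 1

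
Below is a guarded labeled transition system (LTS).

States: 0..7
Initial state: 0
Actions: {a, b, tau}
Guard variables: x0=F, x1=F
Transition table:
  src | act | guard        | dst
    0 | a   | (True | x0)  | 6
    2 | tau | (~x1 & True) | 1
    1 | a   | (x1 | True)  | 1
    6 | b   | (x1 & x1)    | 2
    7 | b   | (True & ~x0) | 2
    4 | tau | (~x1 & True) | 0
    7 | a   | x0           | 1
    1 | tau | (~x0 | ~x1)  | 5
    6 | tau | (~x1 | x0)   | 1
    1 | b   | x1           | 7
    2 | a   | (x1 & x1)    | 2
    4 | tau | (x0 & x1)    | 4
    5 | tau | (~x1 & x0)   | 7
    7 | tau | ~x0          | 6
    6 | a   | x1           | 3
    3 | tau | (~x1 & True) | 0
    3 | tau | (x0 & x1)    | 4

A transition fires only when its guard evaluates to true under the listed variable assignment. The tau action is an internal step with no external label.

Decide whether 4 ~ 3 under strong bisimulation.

Answer: BISIMILAR

Analysis:
Refine partition for ~:
  round 0: {{0,1,2,3,4,5,6,7}}
  round 1: {{0},{1},{2,3,4,6},{5},{7}}
  round 2: {{0},{1},{2,6},{3,4},{5},{7}}
Fixed point at round 3; 6 class(es).
4∈{3,4}, 3∈{3,4}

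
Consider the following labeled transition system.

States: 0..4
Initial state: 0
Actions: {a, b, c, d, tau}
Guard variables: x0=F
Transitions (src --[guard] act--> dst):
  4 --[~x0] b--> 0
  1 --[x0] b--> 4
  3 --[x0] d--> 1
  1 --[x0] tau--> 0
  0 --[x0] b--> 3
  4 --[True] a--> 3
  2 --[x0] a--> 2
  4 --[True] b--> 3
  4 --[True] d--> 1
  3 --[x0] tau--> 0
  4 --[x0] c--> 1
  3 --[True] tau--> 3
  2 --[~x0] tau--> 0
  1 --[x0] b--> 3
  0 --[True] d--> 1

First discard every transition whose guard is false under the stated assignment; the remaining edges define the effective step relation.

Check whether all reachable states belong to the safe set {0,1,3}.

Allowed set {0,1,3}
Reach set: {0,1}
  0: safe
  1: safe

Answer: INVARIANT HOLDS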